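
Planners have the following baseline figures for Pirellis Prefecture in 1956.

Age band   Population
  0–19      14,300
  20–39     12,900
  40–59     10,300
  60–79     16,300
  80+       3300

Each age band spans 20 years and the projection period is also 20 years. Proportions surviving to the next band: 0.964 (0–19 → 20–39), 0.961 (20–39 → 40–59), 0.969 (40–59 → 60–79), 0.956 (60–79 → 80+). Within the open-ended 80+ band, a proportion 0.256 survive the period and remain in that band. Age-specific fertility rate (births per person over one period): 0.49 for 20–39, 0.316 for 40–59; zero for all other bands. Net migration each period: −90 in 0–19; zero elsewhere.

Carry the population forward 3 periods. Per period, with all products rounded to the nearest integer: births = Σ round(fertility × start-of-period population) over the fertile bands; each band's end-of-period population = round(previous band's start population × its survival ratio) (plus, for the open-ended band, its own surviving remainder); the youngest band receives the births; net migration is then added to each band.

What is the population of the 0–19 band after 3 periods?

8577

(Bands numbered youngest = 1 to oldest = 5.)
After projecting period 1:
Births: 12900 × 0.49 = 6321 ; 10300 × 0.316 = 3255 → total 9576
Band 2: 14300 × 0.964 = 13785
Band 3: 12900 × 0.961 = 12397
Band 4: 10300 × 0.969 = 9981
Band 5: 16300 × 0.956 + 3300 × 0.256 = 15583 + 845 = 16428
Net migration: Band 1 − 90 → 9486
Giving 9486 / 13785 / 12397 / 9981 / 16428.
After projecting period 2:
Births: 13785 × 0.49 = 6755 ; 12397 × 0.316 = 3917 → total 10672
Band 2: 9486 × 0.964 = 9145
Band 3: 13785 × 0.961 = 13247
Band 4: 12397 × 0.969 = 12013
Band 5: 9981 × 0.956 + 16428 × 0.256 = 9542 + 4206 = 13748
Net migration: Band 1 − 90 → 10582
Giving 10582 / 9145 / 13247 / 12013 / 13748.
After projecting period 3:
Births: 9145 × 0.49 = 4481 ; 13247 × 0.316 = 4186 → total 8667
Band 2: 10582 × 0.964 = 10201
Band 3: 9145 × 0.961 = 8788
Band 4: 13247 × 0.969 = 12836
Band 5: 12013 × 0.956 + 13748 × 0.256 = 11484 + 3519 = 15003
Net migration: Band 1 − 90 → 8577
Giving 8577 / 10201 / 8788 / 12836 / 15003.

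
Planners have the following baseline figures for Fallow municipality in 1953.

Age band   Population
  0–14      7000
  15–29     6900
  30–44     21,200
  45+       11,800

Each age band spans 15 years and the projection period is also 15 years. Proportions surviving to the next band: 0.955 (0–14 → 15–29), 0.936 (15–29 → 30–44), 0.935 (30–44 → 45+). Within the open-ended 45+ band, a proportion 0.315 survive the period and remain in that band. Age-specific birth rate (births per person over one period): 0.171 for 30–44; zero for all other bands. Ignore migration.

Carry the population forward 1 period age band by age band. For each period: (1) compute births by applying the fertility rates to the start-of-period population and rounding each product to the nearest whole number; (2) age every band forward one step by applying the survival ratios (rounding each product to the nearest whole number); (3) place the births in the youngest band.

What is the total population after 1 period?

40307

Let group 1 be 0–14 through group 4 = 45+.
Period 1.
Births: 21200 × 0.171 = 3625
Group 2: 7000 × 0.955 = 6685
Group 3: 6900 × 0.936 = 6458
Group 4: 21200 × 0.935 + 11800 × 0.315 = 19822 + 3717 = 23539
→ [3625, 6685, 6458, 23539]
Total after period 1: 3625 + 6685 + 6458 + 23539 = 40307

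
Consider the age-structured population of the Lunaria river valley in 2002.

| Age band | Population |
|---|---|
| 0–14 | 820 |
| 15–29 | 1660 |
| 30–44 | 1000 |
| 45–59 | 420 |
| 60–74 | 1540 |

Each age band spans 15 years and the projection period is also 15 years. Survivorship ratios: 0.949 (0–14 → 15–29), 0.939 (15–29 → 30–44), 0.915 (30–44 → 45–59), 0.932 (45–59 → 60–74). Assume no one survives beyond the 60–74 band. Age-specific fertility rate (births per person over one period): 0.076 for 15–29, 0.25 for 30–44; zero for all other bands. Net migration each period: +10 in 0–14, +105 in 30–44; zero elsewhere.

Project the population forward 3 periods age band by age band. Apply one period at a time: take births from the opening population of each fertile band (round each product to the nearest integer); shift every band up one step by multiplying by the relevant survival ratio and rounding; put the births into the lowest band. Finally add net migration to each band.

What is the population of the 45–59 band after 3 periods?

765

Call the bands 1 to 5, youngest first.
After projecting period 1:
Births: 1660 × 0.076 = 126 ; 1000 × 0.25 = 250 — total 376
Band 2: 820 × 0.949 = 778
Band 3: 1660 × 0.939 = 1559
Band 4: 1000 × 0.915 = 915
Band 5: 420 × 0.932 = 391
Net migration: Band 1 + 10 → 386; Band 3 + 105 → 1664
→ [386, 778, 1664, 915, 391]
After projecting period 2:
Births: 778 × 0.076 = 59 ; 1664 × 0.25 = 416 — total 475
Band 2: 386 × 0.949 = 366
Band 3: 778 × 0.939 = 731
Band 4: 1664 × 0.915 = 1523
Band 5: 915 × 0.932 = 853
Net migration: Band 1 + 10 → 485; Band 3 + 105 → 836
→ [485, 366, 836, 1523, 853]
After projecting period 3:
Births: 366 × 0.076 = 28 ; 836 × 0.25 = 209 — total 237
Band 2: 485 × 0.949 = 460
Band 3: 366 × 0.939 = 344
Band 4: 836 × 0.915 = 765
Band 5: 1523 × 0.932 = 1419
Net migration: Band 1 + 10 → 247; Band 3 + 105 → 449
→ [247, 460, 449, 765, 1419]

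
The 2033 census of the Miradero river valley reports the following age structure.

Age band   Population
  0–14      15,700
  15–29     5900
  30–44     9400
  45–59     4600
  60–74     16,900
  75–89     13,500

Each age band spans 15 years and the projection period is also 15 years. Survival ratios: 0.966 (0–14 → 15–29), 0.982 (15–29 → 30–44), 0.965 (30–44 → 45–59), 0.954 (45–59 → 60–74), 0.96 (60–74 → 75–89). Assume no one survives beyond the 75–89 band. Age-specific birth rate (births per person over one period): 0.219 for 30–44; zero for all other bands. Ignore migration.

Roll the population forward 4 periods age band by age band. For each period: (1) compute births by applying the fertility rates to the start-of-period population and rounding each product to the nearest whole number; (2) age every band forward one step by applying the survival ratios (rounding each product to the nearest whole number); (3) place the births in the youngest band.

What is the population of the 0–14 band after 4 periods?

After projecting period 1:
Births: 9400 * 0.219 = 2059
15–29: 15700 * 0.966 = 15166
30–44: 5900 * 0.982 = 5794
45–59: 9400 * 0.965 = 9071
60–74: 4600 * 0.954 = 4388
75–89: 16900 * 0.96 = 16224
Giving 2059 / 15166 / 5794 / 9071 / 4388 / 16224.
After projecting period 2:
Births: 5794 * 0.219 = 1269
15–29: 2059 * 0.966 = 1989
30–44: 15166 * 0.982 = 14893
45–59: 5794 * 0.965 = 5591
60–74: 9071 * 0.954 = 8654
75–89: 4388 * 0.96 = 4212
Giving 1269 / 1989 / 14893 / 5591 / 8654 / 4212.
After projecting period 3:
Births: 14893 * 0.219 = 3262
15–29: 1269 * 0.966 = 1226
30–44: 1989 * 0.982 = 1953
45–59: 14893 * 0.965 = 14372
60–74: 5591 * 0.954 = 5334
75–89: 8654 * 0.96 = 8308
Giving 3262 / 1226 / 1953 / 14372 / 5334 / 8308.
After projecting period 4:
Births: 1953 * 0.219 = 428
15–29: 3262 * 0.966 = 3151
30–44: 1226 * 0.982 = 1204
45–59: 1953 * 0.965 = 1885
60–74: 14372 * 0.954 = 13711
75–89: 5334 * 0.96 = 5121
Giving 428 / 3151 / 1204 / 1885 / 13711 / 5121.

428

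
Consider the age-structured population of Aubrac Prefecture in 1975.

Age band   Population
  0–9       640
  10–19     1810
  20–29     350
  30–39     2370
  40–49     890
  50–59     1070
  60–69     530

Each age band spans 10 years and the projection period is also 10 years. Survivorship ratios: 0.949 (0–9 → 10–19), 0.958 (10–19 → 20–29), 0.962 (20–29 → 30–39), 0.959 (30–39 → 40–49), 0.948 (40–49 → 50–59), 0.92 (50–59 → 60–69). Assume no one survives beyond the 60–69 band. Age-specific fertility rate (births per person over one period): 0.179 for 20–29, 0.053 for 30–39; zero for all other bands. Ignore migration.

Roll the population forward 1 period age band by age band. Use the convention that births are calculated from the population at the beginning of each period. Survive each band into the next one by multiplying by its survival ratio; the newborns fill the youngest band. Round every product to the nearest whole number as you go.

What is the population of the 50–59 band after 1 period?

844

[period 1]
Births: 350 * 0.179 = 63, 2370 * 0.053 = 126 → total 189
10–19: 640 * 0.949 = 607
20–29: 1810 * 0.958 = 1734
30–39: 350 * 0.962 = 337
40–49: 2370 * 0.959 = 2273
50–59: 890 * 0.948 = 844
60–69: 1070 * 0.92 = 984
Giving 189 / 607 / 1734 / 337 / 2273 / 844 / 984.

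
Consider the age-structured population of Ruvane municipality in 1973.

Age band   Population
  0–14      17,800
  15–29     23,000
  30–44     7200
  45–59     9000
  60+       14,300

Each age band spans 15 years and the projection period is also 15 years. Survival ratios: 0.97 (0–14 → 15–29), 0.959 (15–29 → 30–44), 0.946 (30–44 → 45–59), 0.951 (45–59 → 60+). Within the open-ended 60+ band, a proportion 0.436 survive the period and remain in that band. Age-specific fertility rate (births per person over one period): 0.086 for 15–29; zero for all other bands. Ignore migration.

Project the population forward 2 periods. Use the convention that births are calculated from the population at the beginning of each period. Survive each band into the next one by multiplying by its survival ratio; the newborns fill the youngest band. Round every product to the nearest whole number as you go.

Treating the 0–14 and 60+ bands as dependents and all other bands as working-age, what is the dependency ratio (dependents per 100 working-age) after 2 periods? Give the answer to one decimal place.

36.6

— Period 1 —
Births: 23000 × 0.086 = 1978
15–29: 17800 × 0.97 = 17266
30–44: 23000 × 0.959 = 22057
45–59: 7200 × 0.946 = 6811
60+: 9000 × 0.951 + 14300 × 0.436 = 8559 + 6235 = 14794
End of period: [1978, 17266, 22057, 6811, 14794]
— Period 2 —
Births: 17266 × 0.086 = 1485
15–29: 1978 × 0.97 = 1919
30–44: 17266 × 0.959 = 16558
45–59: 22057 × 0.946 = 20866
60+: 6811 × 0.951 + 14794 × 0.436 = 6477 + 6450 = 12927
End of period: [1485, 1919, 16558, 20866, 12927]
Dependents (band 0–14 + band 60+) = 1485 + 12927 = 14412; working-age = 39343; ratio = 14412/39343 × 100 = 36.6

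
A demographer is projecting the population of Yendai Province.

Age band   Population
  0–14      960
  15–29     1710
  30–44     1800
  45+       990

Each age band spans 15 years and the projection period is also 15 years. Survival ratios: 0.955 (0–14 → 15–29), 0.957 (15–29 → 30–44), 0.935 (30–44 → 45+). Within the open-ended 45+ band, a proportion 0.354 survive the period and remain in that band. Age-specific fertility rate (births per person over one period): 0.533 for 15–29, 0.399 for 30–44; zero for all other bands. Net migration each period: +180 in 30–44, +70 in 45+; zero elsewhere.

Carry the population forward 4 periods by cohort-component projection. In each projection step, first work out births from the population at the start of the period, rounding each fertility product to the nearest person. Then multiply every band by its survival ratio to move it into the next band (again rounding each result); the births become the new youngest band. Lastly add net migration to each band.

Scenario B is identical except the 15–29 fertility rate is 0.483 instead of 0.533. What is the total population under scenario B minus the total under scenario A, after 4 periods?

-336

Numbering the groups 1..4 from youngest to oldest:
Period 1:
Births: 1710 × 0.533 = 911  |  1800 × 0.399 = 718 ⇒ total 1629
Group 2: 960 × 0.955 = 917
Group 3: 1710 × 0.957 = 1636
Group 4: 1800 × 0.935 + 990 × 0.354 = 1683 + 350 = 2033
Net migration: Group 3 + 180 → 1816; Group 4 + 70 → 2103
Population now: 0–14=1629, 15–29=917, 30–44=1816, 45+=2103
Period 2:
Births: 917 × 0.533 = 489  |  1816 × 0.399 = 725 ⇒ total 1214
Group 2: 1629 × 0.955 = 1556
Group 3: 917 × 0.957 = 878
Group 4: 1816 × 0.935 + 2103 × 0.354 = 1698 + 744 = 2442
Net migration: Group 3 + 180 → 1058; Group 4 + 70 → 2512
Population now: 0–14=1214, 15–29=1556, 30–44=1058, 45+=2512
Period 3:
Births: 1556 × 0.533 = 829  |  1058 × 0.399 = 422 ⇒ total 1251
Group 2: 1214 × 0.955 = 1159
Group 3: 1556 × 0.957 = 1489
Group 4: 1058 × 0.935 + 2512 × 0.354 = 989 + 889 = 1878
Net migration: Group 3 + 180 → 1669; Group 4 + 70 → 1948
Population now: 0–14=1251, 15–29=1159, 30–44=1669, 45+=1948
Period 4:
Births: 1159 × 0.533 = 618  |  1669 × 0.399 = 666 ⇒ total 1284
Group 2: 1251 × 0.955 = 1195
Group 3: 1159 × 0.957 = 1109
Group 4: 1669 × 0.935 + 1948 × 0.354 = 1561 + 690 = 2251
Net migration: Group 3 + 180 → 1289; Group 4 + 70 → 2321
Population now: 0–14=1284, 15–29=1195, 30–44=1289, 45+=2321
Scenario A total after 4 periods: 6089
Scenario B projection —
Period 1:
Births: 1710 × 0.483 = 826  |  1800 × 0.399 = 718 ⇒ total 1544
Group 2: 960 × 0.955 = 917
Group 3: 1710 × 0.957 = 1636
Group 4: 1800 × 0.935 + 990 × 0.354 = 1683 + 350 = 2033
Net migration: Group 3 + 180 → 1816; Group 4 + 70 → 2103
Population now: 0–14=1544, 15–29=917, 30–44=1816, 45+=2103
Period 2:
Births: 917 × 0.483 = 443  |  1816 × 0.399 = 725 ⇒ total 1168
Group 2: 1544 × 0.955 = 1475
Group 3: 917 × 0.957 = 878
Group 4: 1816 × 0.935 + 2103 × 0.354 = 1698 + 744 = 2442
Net migration: Group 3 + 180 → 1058; Group 4 + 70 → 2512
Population now: 0–14=1168, 15–29=1475, 30–44=1058, 45+=2512
Period 3:
Births: 1475 × 0.483 = 712  |  1058 × 0.399 = 422 ⇒ total 1134
Group 2: 1168 × 0.955 = 1115
Group 3: 1475 × 0.957 = 1412
Group 4: 1058 × 0.935 + 2512 × 0.354 = 989 + 889 = 1878
Net migration: Group 3 + 180 → 1592; Group 4 + 70 → 1948
Population now: 0–14=1134, 15–29=1115, 30–44=1592, 45+=1948
Period 4:
Births: 1115 × 0.483 = 539  |  1592 × 0.399 = 635 ⇒ total 1174
Group 2: 1134 × 0.955 = 1083
Group 3: 1115 × 0.957 = 1067
Group 4: 1592 × 0.935 + 1948 × 0.354 = 1489 + 690 = 2179
Net migration: Group 3 + 180 → 1247; Group 4 + 70 → 2249
Population now: 0–14=1174, 15–29=1083, 30–44=1247, 45+=2249
Scenario B total after 4 periods: 5753
Difference B − A = 5753 − 6089 = -336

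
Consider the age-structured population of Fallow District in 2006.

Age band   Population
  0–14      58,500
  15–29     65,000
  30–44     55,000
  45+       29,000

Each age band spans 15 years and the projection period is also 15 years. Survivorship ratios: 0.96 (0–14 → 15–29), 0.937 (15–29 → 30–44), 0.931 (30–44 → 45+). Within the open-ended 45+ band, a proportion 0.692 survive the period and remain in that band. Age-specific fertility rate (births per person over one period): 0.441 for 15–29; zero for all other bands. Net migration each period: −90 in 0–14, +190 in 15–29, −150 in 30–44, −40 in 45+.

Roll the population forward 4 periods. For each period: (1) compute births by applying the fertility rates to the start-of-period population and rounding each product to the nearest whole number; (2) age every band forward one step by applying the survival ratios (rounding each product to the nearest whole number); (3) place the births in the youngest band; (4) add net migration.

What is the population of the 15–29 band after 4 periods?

Period 1.
Births: 65000 × 0.441 = 28665
15–29: 58500 × 0.96 = 56160
30–44: 65000 × 0.937 = 60905
45+: 55000 × 0.931 + 29000 × 0.692 = 51205 + 20068 = 71273
Net migration: 0–14 − 90 → 28575; 15–29 + 190 → 56350; 30–44 − 150 → 60755; 45+ − 40 → 71233
→ [28575, 56350, 60755, 71233]
Period 2.
Births: 56350 × 0.441 = 24850
15–29: 28575 × 0.96 = 27432
30–44: 56350 × 0.937 = 52800
45+: 60755 × 0.931 + 71233 × 0.692 = 56563 + 49293 = 105856
Net migration: 0–14 − 90 → 24760; 15–29 + 190 → 27622; 30–44 − 150 → 52650; 45+ − 40 → 105816
→ [24760, 27622, 52650, 105816]
Period 3.
Births: 27622 × 0.441 = 12181
15–29: 24760 × 0.96 = 23770
30–44: 27622 × 0.937 = 25882
45+: 52650 × 0.931 + 105816 × 0.692 = 49017 + 73225 = 122242
Net migration: 0–14 − 90 → 12091; 15–29 + 190 → 23960; 30–44 − 150 → 25732; 45+ − 40 → 122202
→ [12091, 23960, 25732, 122202]
Period 4.
Births: 23960 × 0.441 = 10566
15–29: 12091 × 0.96 = 11607
30–44: 23960 × 0.937 = 22451
45+: 25732 × 0.931 + 122202 × 0.692 = 23956 + 84564 = 108520
Net migration: 0–14 − 90 → 10476; 15–29 + 190 → 11797; 30–44 − 150 → 22301; 45+ − 40 → 108480
→ [10476, 11797, 22301, 108480]

11797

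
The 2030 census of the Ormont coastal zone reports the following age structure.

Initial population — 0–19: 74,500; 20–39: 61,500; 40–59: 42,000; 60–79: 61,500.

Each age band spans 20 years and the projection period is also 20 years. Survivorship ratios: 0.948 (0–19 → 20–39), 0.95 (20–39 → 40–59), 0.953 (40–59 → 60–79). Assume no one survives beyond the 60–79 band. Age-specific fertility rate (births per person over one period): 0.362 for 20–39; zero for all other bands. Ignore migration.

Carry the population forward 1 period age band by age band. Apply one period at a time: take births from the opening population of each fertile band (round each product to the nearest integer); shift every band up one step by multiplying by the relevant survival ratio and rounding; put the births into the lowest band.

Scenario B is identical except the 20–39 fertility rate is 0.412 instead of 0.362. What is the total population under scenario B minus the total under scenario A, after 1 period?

3075

Period 1:
Births: 61500 × 0.362 = 22263
20–39: 74500 × 0.948 = 70626
40–59: 61500 × 0.95 = 58425
60–79: 42000 × 0.953 = 40026
→ [22263, 70626, 58425, 40026]
Scenario A total after 1 period: 191340
Scenario B projection —
Period 1:
Births: 61500 × 0.412 = 25338
20–39: 74500 × 0.948 = 70626
40–59: 61500 × 0.95 = 58425
60–79: 42000 × 0.953 = 40026
→ [25338, 70626, 58425, 40026]
Scenario B total after 1 period: 194415
Difference B − A = 194415 − 191340 = 3075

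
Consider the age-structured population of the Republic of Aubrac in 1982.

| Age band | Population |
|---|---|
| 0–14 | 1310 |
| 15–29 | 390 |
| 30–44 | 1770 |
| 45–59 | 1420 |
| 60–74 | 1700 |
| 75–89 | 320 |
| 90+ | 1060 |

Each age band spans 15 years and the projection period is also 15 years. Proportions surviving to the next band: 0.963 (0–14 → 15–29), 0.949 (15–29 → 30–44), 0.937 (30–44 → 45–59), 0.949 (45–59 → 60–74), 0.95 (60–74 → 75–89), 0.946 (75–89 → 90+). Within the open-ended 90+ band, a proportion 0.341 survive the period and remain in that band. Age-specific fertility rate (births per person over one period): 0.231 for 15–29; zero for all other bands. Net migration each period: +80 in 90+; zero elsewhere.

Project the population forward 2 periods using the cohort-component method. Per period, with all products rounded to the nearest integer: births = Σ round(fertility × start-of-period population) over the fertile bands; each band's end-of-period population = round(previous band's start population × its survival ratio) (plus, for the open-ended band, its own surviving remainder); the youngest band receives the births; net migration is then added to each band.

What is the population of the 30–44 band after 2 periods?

Let group 1 be 0–14 through group 7 = 90+.
Period 1.
Births: 390 * 0.231 = 90
Group 2: 1310 * 0.963 = 1262
Group 3: 390 * 0.949 = 370
Group 4: 1770 * 0.937 = 1658
Group 5: 1420 * 0.949 = 1348
Group 6: 1700 * 0.95 = 1615
Group 7: 320 * 0.946 + 1060 * 0.341 = 303 + 361 = 664
Net migration: Group 7 + 80 → 744
→ [90, 1262, 370, 1658, 1348, 1615, 744]
Period 2.
Births: 1262 * 0.231 = 292
Group 2: 90 * 0.963 = 87
Group 3: 1262 * 0.949 = 1198
Group 4: 370 * 0.937 = 347
Group 5: 1658 * 0.949 = 1573
Group 6: 1348 * 0.95 = 1281
Group 7: 1615 * 0.946 + 744 * 0.341 = 1528 + 254 = 1782
Net migration: Group 7 + 80 → 1862
→ [292, 87, 1198, 347, 1573, 1281, 1862]

1198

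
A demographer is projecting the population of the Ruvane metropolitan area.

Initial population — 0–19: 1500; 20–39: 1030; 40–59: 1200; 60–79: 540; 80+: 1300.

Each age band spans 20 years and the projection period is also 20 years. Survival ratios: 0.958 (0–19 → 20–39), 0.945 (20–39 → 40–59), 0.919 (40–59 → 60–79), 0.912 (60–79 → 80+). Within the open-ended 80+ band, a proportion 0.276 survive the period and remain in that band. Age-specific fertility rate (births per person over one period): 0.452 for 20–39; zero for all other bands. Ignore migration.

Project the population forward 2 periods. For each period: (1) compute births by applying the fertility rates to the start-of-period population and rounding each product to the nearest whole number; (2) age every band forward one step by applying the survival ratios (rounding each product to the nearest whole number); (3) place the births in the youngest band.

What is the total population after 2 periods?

4589

— Period 1 —
Births: 1030 * 0.452 = 466
20–39: 1500 * 0.958 = 1437
40–59: 1030 * 0.945 = 973
60–79: 1200 * 0.919 = 1103
80+: 540 * 0.912 + 1300 * 0.276 = 492 + 359 = 851
Giving 466 / 1437 / 973 / 1103 / 851.
— Period 2 —
Births: 1437 * 0.452 = 650
20–39: 466 * 0.958 = 446
40–59: 1437 * 0.945 = 1358
60–79: 973 * 0.919 = 894
80+: 1103 * 0.912 + 851 * 0.276 = 1006 + 235 = 1241
Giving 650 / 446 / 1358 / 894 / 1241.
Total after period 2: 650 + 446 + 1358 + 894 + 1241 = 4589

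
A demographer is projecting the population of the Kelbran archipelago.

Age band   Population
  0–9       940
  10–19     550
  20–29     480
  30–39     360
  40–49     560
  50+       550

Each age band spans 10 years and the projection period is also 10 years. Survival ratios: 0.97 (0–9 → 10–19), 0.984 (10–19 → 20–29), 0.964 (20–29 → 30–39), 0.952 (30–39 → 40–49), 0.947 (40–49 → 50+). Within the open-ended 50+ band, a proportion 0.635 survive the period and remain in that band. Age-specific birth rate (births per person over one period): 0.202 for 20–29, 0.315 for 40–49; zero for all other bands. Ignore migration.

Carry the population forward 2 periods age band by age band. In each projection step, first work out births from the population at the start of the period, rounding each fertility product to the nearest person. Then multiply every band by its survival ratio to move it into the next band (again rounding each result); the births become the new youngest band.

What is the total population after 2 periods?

3225

Period 1.
Births: 480 * 0.202 = 97, 560 * 0.315 = 176 — total 273
10–19: 940 * 0.97 = 912
20–29: 550 * 0.984 = 541
30–39: 480 * 0.964 = 463
40–49: 360 * 0.952 = 343
50+: 560 * 0.947 + 550 * 0.635 = 530 + 349 = 879
→ [273, 912, 541, 463, 343, 879]
Period 2.
Births: 541 * 0.202 = 109, 343 * 0.315 = 108 — total 217
10–19: 273 * 0.97 = 265
20–29: 912 * 0.984 = 897
30–39: 541 * 0.964 = 522
40–49: 463 * 0.952 = 441
50+: 343 * 0.947 + 879 * 0.635 = 325 + 558 = 883
→ [217, 265, 897, 522, 441, 883]
Total after period 2: 217 + 265 + 897 + 522 + 441 + 883 = 3225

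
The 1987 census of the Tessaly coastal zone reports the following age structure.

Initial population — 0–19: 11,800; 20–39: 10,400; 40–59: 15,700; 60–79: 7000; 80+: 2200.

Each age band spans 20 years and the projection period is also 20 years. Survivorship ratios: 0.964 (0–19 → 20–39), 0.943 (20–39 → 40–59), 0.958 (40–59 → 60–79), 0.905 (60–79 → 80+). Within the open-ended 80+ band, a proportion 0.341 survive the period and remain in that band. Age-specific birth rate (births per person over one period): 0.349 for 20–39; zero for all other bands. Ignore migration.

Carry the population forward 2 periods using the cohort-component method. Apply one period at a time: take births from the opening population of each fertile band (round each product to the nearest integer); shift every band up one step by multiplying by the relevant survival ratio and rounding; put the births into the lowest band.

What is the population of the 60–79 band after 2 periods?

— Period 1 —
Births: 10400 × 0.349 = 3630
20–39: 11800 × 0.964 = 11375
40–59: 10400 × 0.943 = 9807
60–79: 15700 × 0.958 = 15041
80+: 7000 × 0.905 + 2200 × 0.341 = 6335 + 750 = 7085
End of period: [3630, 11375, 9807, 15041, 7085]
— Period 2 —
Births: 11375 × 0.349 = 3970
20–39: 3630 × 0.964 = 3499
40–59: 11375 × 0.943 = 10727
60–79: 9807 × 0.958 = 9395
80+: 15041 × 0.905 + 7085 × 0.341 = 13612 + 2416 = 16028
End of period: [3970, 3499, 10727, 9395, 16028]

9395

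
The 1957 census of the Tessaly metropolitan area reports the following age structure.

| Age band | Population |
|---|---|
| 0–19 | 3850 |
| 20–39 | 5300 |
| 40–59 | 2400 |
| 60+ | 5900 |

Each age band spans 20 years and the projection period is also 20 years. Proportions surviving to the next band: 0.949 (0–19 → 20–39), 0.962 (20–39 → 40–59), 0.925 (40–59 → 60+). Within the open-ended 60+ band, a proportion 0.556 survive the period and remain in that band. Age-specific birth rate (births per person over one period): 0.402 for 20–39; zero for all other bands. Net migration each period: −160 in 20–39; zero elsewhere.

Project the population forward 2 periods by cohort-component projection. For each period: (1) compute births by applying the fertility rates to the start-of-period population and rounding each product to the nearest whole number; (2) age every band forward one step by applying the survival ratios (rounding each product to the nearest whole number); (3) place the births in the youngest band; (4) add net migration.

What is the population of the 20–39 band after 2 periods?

Period 1.
Births: 5300 × 0.402 = 2131
20–39: 3850 × 0.949 = 3654
40–59: 5300 × 0.962 = 5099
60+: 2400 × 0.925 + 5900 × 0.556 = 2220 + 3280 = 5500
Net migration: 20–39 − 160 → 3494
→ [2131, 3494, 5099, 5500]
Period 2.
Births: 3494 × 0.402 = 1405
20–39: 2131 × 0.949 = 2022
40–59: 3494 × 0.962 = 3361
60+: 5099 × 0.925 + 5500 × 0.556 = 4717 + 3058 = 7775
Net migration: 20–39 − 160 → 1862
→ [1405, 1862, 3361, 7775]

1862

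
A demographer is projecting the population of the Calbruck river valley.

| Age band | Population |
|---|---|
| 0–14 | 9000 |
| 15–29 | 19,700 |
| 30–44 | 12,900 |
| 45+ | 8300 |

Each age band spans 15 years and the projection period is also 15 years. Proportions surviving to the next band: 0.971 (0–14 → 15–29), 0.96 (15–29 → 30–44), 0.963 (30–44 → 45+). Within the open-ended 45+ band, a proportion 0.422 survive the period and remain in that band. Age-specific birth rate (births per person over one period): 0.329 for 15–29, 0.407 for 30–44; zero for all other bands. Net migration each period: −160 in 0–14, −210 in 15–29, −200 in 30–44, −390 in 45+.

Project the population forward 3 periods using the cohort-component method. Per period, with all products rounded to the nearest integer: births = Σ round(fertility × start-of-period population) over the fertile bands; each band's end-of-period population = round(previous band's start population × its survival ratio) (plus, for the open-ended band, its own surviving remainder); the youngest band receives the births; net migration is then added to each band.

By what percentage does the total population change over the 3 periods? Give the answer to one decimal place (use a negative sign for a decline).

-11.1

Call the bands 1 to 4, youngest first.
Period 1.
Births: 19700 × 0.329 = 6481, 12900 × 0.407 = 5250 ⇒ total 11731
Band 2: 9000 × 0.971 = 8739
Band 3: 19700 × 0.96 = 18912
Band 4: 12900 × 0.963 + 8300 × 0.422 = 12423 + 3503 = 15926
Net migration: Band 1 − 160 → 11571; Band 2 − 210 → 8529; Band 3 − 200 → 18712; Band 4 − 390 → 15536
→ [11571, 8529, 18712, 15536]
Period 2.
Births: 8529 × 0.329 = 2806, 18712 × 0.407 = 7616 ⇒ total 10422
Band 2: 11571 × 0.971 = 11235
Band 3: 8529 × 0.96 = 8188
Band 4: 18712 × 0.963 + 15536 × 0.422 = 18020 + 6556 = 24576
Net migration: Band 1 − 160 → 10262; Band 2 − 210 → 11025; Band 3 − 200 → 7988; Band 4 − 390 → 24186
→ [10262, 11025, 7988, 24186]
Period 3.
Births: 11025 × 0.329 = 3627, 7988 × 0.407 = 3251 ⇒ total 6878
Band 2: 10262 × 0.971 = 9964
Band 3: 11025 × 0.96 = 10584
Band 4: 7988 × 0.963 + 24186 × 0.422 = 7692 + 10206 = 17898
Net migration: Band 1 − 160 → 6718; Band 2 − 210 → 9754; Band 3 − 200 → 10384; Band 4 − 390 → 17508
→ [6718, 9754, 10384, 17508]
Total: 49900 → 44364; change = -5536; percentage change = -11.1%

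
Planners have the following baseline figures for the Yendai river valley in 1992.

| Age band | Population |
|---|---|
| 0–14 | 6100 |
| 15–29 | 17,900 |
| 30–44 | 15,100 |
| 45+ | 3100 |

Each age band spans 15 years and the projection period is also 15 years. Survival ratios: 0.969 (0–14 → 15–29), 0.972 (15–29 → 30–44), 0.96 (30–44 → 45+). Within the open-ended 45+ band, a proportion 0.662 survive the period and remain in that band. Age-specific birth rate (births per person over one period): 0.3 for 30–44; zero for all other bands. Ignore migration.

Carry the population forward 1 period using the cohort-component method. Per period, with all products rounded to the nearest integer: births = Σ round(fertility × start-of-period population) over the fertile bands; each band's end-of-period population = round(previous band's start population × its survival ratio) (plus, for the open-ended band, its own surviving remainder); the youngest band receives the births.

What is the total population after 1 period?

44388

Numbering the bands 1..4 from youngest to oldest:
After projecting period 1:
Births: 15100 * 0.3 = 4530
Band 2: 6100 * 0.969 = 5911
Band 3: 17900 * 0.972 = 17399
Band 4: 15100 * 0.96 + 3100 * 0.662 = 14496 + 2052 = 16548
Giving 4530 / 5911 / 17399 / 16548.
Total after period 1: 4530 + 5911 + 17399 + 16548 = 44388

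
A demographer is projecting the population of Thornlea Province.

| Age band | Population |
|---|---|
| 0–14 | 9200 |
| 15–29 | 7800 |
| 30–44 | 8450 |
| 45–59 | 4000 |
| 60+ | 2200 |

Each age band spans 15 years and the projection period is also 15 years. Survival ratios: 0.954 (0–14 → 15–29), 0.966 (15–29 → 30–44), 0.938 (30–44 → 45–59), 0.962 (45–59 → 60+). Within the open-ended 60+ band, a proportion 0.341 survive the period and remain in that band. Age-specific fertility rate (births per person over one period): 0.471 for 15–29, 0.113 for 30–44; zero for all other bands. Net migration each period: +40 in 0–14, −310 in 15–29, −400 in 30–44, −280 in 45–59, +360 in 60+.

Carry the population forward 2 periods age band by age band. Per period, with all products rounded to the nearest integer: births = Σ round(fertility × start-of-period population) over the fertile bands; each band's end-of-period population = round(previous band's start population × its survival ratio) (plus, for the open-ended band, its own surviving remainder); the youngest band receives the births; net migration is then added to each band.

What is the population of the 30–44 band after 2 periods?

Period 1.
Births: 7800 × 0.471 = 3674, 8450 × 0.113 = 955 → 4629
15–29: 9200 × 0.954 = 8777
30–44: 7800 × 0.966 = 7535
45–59: 8450 × 0.938 = 7926
60+: 4000 × 0.962 + 2200 × 0.341 = 3848 + 750 = 4598
Net migration: 0–14 + 40 → 4669; 15–29 − 310 → 8467; 30–44 − 400 → 7135; 45–59 − 280 → 7646; 60+ + 360 → 4958
Giving 4669 / 8467 / 7135 / 7646 / 4958.
Period 2.
Births: 8467 × 0.471 = 3988, 7135 × 0.113 = 806 → 4794
15–29: 4669 × 0.954 = 4454
30–44: 8467 × 0.966 = 8179
45–59: 7135 × 0.938 = 6693
60+: 7646 × 0.962 + 4958 × 0.341 = 7355 + 1691 = 9046
Net migration: 0–14 + 40 → 4834; 15–29 − 310 → 4144; 30–44 − 400 → 7779; 45–59 − 280 → 6413; 60+ + 360 → 9406
Giving 4834 / 4144 / 7779 / 6413 / 9406.

7779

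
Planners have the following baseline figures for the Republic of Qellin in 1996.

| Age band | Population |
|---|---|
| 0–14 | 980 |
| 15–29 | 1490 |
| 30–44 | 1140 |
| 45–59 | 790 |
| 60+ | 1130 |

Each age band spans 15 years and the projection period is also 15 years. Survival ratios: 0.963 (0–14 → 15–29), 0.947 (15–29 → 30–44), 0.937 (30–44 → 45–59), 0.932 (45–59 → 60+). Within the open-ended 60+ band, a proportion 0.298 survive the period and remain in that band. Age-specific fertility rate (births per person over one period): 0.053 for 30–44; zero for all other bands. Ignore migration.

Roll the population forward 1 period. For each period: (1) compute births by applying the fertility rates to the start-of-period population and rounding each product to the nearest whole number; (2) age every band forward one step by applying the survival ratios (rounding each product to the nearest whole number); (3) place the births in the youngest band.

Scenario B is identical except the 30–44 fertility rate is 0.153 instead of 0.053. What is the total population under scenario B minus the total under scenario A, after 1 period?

Call the bands 1 to 5, youngest first.
— Period 1 —
Births: 1140 × 0.053 = 60
Band 2: 980 × 0.963 = 944
Band 3: 1490 × 0.947 = 1411
Band 4: 1140 × 0.937 = 1068
Band 5: 790 × 0.932 + 1130 × 0.298 = 736 + 337 = 1073
Population now: 0–14=60, 15–29=944, 30–44=1411, 45–59=1068, 60+=1073
Scenario A total after 1 period: 4556
Scenario B projection —
— Period 1 —
Births: 1140 × 0.153 = 174
Band 2: 980 × 0.963 = 944
Band 3: 1490 × 0.947 = 1411
Band 4: 1140 × 0.937 = 1068
Band 5: 790 × 0.932 + 1130 × 0.298 = 736 + 337 = 1073
Population now: 0–14=174, 15–29=944, 30–44=1411, 45–59=1068, 60+=1073
Scenario B total after 1 period: 4670
Difference B − A = 4670 − 4556 = 114

114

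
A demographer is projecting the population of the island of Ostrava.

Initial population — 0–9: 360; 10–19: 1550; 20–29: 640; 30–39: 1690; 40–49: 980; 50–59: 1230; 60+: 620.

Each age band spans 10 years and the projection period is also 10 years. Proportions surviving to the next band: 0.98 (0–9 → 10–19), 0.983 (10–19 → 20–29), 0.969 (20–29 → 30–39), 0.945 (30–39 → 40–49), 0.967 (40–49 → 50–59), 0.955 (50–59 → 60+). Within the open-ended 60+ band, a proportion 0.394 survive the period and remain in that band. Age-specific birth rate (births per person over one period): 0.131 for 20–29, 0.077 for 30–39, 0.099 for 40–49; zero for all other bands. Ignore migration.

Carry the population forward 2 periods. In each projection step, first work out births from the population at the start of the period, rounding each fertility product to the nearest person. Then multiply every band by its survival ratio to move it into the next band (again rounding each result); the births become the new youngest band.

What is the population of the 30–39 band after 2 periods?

1477

Period 1.
Births: 640 × 0.131 = 84, 1690 × 0.077 = 130, 980 × 0.099 = 97 → 311
10–19: 360 × 0.98 = 353
20–29: 1550 × 0.983 = 1524
30–39: 640 × 0.969 = 620
40–49: 1690 × 0.945 = 1597
50–59: 980 × 0.967 = 948
60+: 1230 × 0.955 + 620 × 0.394 = 1175 + 244 = 1419
→ [311, 353, 1524, 620, 1597, 948, 1419]
Period 2.
Births: 1524 × 0.131 = 200, 620 × 0.077 = 48, 1597 × 0.099 = 158 → 406
10–19: 311 × 0.98 = 305
20–29: 353 × 0.983 = 347
30–39: 1524 × 0.969 = 1477
40–49: 620 × 0.945 = 586
50–59: 1597 × 0.967 = 1544
60+: 948 × 0.955 + 1419 × 0.394 = 905 + 559 = 1464
→ [406, 305, 347, 1477, 586, 1544, 1464]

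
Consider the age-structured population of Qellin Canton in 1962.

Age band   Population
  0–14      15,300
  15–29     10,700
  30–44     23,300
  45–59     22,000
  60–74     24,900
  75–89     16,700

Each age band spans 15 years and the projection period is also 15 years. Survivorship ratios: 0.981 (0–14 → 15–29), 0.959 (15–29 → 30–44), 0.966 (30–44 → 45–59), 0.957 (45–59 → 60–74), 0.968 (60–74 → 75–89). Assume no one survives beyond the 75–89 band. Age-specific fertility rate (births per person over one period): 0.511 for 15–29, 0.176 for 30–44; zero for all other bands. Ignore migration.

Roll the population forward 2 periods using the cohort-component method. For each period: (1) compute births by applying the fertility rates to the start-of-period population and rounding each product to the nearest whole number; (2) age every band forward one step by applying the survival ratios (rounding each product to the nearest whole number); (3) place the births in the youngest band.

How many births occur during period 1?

9569

Period 1.
Births: 10700 * 0.511 = 5468  |  23300 * 0.176 = 4101 — total 9569
15–29: 15300 * 0.981 = 15009
30–44: 10700 * 0.959 = 10261
45–59: 23300 * 0.966 = 22508
60–74: 22000 * 0.957 = 21054
75–89: 24900 * 0.968 = 24103
Population now: 0–14=9569, 15–29=15009, 30–44=10261, 45–59=22508, 60–74=21054, 75–89=24103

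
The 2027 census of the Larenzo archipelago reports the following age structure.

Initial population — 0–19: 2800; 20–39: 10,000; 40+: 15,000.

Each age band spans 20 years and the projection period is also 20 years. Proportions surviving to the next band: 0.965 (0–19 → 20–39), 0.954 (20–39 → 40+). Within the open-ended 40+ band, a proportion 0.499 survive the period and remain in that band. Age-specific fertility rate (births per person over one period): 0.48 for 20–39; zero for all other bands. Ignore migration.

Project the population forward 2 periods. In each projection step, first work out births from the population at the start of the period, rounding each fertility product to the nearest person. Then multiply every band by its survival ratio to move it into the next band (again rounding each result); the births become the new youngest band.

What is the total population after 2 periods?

After projecting period 1:
Births: 10000 × 0.48 = 4800
20–39: 2800 × 0.965 = 2702
40+: 10000 × 0.954 + 15000 × 0.499 = 9540 + 7485 = 17025
End of period: [4800, 2702, 17025]
After projecting period 2:
Births: 2702 × 0.48 = 1297
20–39: 4800 × 0.965 = 4632
40+: 2702 × 0.954 + 17025 × 0.499 = 2578 + 8495 = 11073
End of period: [1297, 4632, 11073]
Total after period 2: 1297 + 4632 + 11073 = 17002

17002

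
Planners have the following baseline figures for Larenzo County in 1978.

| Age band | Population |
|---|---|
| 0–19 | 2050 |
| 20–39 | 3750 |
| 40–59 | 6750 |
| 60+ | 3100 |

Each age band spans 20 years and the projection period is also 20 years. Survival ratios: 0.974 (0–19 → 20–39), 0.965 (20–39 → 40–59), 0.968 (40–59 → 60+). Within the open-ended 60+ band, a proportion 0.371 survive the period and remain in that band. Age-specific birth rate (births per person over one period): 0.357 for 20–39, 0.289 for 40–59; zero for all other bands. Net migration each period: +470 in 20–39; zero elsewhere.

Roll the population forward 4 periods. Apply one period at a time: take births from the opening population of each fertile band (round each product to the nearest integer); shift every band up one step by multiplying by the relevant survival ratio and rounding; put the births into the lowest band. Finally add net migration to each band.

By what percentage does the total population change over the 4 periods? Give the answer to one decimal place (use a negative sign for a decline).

Numbering the groups 1..4 from youngest to oldest:
[period 1]
Births: 3750 * 0.357 = 1339, 6750 * 0.289 = 1951 → 3290
Group 2: 2050 * 0.974 = 1997
Group 3: 3750 * 0.965 = 3619
Group 4: 6750 * 0.968 + 3100 * 0.371 = 6534 + 1150 = 7684
Net migration: Group 2 + 470 → 2467
→ [3290, 2467, 3619, 7684]
[period 2]
Births: 2467 * 0.357 = 881, 3619 * 0.289 = 1046 → 1927
Group 2: 3290 * 0.974 = 3204
Group 3: 2467 * 0.965 = 2381
Group 4: 3619 * 0.968 + 7684 * 0.371 = 3503 + 2851 = 6354
Net migration: Group 2 + 470 → 3674
→ [1927, 3674, 2381, 6354]
[period 3]
Births: 3674 * 0.357 = 1312, 2381 * 0.289 = 688 → 2000
Group 2: 1927 * 0.974 = 1877
Group 3: 3674 * 0.965 = 3545
Group 4: 2381 * 0.968 + 6354 * 0.371 = 2305 + 2357 = 4662
Net migration: Group 2 + 470 → 2347
→ [2000, 2347, 3545, 4662]
[period 4]
Births: 2347 * 0.357 = 838, 3545 * 0.289 = 1025 → 1863
Group 2: 2000 * 0.974 = 1948
Group 3: 2347 * 0.965 = 2265
Group 4: 3545 * 0.968 + 4662 * 0.371 = 3432 + 1730 = 5162
Net migration: Group 2 + 470 → 2418
→ [1863, 2418, 2265, 5162]
Total: 15650 → 11708; change = -3942; percentage change = -25.2%

-25.2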